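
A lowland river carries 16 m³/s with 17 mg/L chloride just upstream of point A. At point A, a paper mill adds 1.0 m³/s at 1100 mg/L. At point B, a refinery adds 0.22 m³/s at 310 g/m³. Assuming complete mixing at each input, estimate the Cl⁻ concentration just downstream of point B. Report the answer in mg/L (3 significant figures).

83.6 mg/L

After input A: C = (16·17 + 1·1100) / 17 = 80.71 mg/L.
After input B: C = (17·80.71 + 0.22·310) / 17.22 = 83.64 mg/L.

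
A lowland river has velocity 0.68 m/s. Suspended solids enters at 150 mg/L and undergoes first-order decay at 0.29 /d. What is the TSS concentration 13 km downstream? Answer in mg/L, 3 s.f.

141 mg/L

Travel time t = 13 km / 0.68 m/s = 1.3e+04/0.68 = 1.912e+04 s = 0.2213 d.
First-order decay: C = 150·exp(−0.29·0.2213) = 150·0.9378 = 140.7 mg/L.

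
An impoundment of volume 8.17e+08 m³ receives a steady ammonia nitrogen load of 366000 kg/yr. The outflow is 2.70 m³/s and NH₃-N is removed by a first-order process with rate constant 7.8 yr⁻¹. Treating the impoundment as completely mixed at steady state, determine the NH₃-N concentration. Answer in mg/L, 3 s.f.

Outflow Q = 2.70 m³/s × 3.156e+07 s/yr = 8.521e+07 m³/yr.
Steady-state CSTR mass balance: W = Q·C + k·V·C, so C = W/(Q + kV).
Q + kV = 8.521e+07 + 7.8·8.17e+08 = 6.458e+09 m³/yr.
C = 366000/6.458e+09 = 5.668e-05 kg/m³ = 0.05668 mg/L.

0.0567 mg/L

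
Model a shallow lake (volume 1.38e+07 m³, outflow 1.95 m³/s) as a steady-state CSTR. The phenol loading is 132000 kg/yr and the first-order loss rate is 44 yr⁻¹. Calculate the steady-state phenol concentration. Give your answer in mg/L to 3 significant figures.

Outflow Q = 1.95 m³/s × 3.156e+07 s/yr = 6.154e+07 m³/yr.
Steady-state CSTR mass balance: W = Q·C + k·V·C, so C = W/(Q + kV).
Q + kV = 6.154e+07 + 44·1.38e+07 = 6.687e+08 m³/yr.
C = 132000/6.687e+08 = 0.0001974 kg/m³ = 0.1974 mg/L.

0.197 mg/L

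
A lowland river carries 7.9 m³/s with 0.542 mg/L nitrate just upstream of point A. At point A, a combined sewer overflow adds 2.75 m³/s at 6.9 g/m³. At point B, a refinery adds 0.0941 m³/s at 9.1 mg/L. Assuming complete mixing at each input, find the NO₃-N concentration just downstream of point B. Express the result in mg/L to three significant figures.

2.24 mg/L

After input A: C = (7.9·0.542 + 2.75·6.9) / 10.65 = 2.184 mg/L.
After input B: C = (10.65·2.184 + 0.0941·9.1) / 10.74 = 2.244 mg/L.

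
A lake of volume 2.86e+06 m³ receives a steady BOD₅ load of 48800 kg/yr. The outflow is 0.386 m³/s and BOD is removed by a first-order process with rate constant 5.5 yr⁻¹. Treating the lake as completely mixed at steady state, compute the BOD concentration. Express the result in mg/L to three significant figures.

1.75 mg/L

Outflow Q = 0.386 m³/s × 3.156e+07 s/yr = 1.218e+07 m³/yr.
Steady-state CSTR mass balance: W = Q·C + k·V·C, so C = W/(Q + kV).
Q + kV = 1.218e+07 + 5.5·2.86e+06 = 2.791e+07 m³/yr.
C = 48800/2.791e+07 = 0.001748 kg/m³ = 1.748 mg/L.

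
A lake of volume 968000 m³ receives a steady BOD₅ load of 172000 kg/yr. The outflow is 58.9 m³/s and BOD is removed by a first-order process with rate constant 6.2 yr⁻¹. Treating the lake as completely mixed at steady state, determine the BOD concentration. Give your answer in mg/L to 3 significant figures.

0.0922 mg/L

Outflow Q = 58.9 m³/s × 3.156e+07 s/yr = 1.859e+09 m³/yr.
Steady-state CSTR mass balance: W = Q·C + k·V·C, so C = W/(Q + kV).
Q + kV = 1.859e+09 + 6.2·968000 = 1.865e+09 m³/yr.
C = 172000/1.865e+09 = 9.224e-05 kg/m³ = 0.09224 mg/L.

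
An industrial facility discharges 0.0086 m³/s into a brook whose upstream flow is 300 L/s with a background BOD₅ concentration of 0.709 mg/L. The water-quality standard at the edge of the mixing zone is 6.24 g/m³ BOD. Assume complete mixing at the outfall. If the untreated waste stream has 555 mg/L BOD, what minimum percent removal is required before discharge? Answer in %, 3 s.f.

300 L/s = 0.3 m³/s.
Mass balance: 6.24·0.3086 = 0.0086·Cₑ + 0.3·0.709.
Cₑ = (1.926 − 0.2127) / 0.0086 = 199.2 mg/L.
Required removal = 1 − 199.2/555 = 64.11 %.

64.1 %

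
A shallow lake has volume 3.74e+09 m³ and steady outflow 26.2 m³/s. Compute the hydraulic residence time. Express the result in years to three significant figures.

Q = 26.2 m³/s × 3.156e+07 s/yr = 8.268e+08 m³/yr.
Hydraulic residence time τ = V/Q = 3.74e+09/8.268e+08 = 4.523 yr.

4.52 yr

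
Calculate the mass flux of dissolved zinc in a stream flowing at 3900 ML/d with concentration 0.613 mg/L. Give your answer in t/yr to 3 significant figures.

3900 ML/d = 45.14 m³/s.
Mass flux = Q·C = 45.14 m³/s × 0.613 g/m³ = 27.67 g/s.
= 27.67 g/s × 31.56 = 873.2 t/yr.

873 t/yr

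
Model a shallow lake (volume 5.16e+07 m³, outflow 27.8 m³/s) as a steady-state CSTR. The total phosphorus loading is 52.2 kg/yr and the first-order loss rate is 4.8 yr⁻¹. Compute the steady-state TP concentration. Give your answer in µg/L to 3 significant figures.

0.0464 µg/L

Outflow Q = 27.8 m³/s × 3.156e+07 s/yr = 8.773e+08 m³/yr.
Steady-state CSTR mass balance: W = Q·C + k·V·C, so C = W/(Q + kV).
Q + kV = 8.773e+08 + 4.8·5.16e+07 = 1.125e+09 m³/yr.
C = 52.2/1.125e+09 = 4.64e-08 kg/m³ = 4.64e-05 mg/L = 0.0464 µg/L.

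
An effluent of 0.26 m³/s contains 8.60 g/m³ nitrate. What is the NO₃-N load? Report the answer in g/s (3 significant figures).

Mass flux = Q·C = 0.26 m³/s × 8.6 g/m³ = 2.236 g/s.

2.24 g/s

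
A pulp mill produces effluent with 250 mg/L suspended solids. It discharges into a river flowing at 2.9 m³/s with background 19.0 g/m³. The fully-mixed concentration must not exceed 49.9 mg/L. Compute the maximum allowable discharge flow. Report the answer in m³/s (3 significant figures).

Mass balance at complete mixing: C_std·(Q_w + Q_r) = Q_w·C_e + Q_r·C_b.
Rearranging, Q_w = Q_r·(C_std − C_b)/(C_e − C_std) = 2.9·(49.9 − 19) / (250 − 49.9) = 0.4478 m³/s.

0.448 m³/s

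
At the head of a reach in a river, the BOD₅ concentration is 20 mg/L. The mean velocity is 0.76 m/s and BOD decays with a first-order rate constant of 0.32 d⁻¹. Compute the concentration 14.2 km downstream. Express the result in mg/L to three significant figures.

Travel time t = 14.2 km / 0.76 m/s = 1.42e+04/0.76 = 1.868e+04 s = 0.2163 d.
First-order decay: C = 20·exp(−0.32·0.2163) = 20·0.9331 = 18.66 mg/L.

18.7 mg/L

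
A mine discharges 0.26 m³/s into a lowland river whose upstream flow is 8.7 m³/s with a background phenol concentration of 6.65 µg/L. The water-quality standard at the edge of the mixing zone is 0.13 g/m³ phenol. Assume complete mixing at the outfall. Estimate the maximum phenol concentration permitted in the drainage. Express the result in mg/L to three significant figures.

6.65 µg/L = 0.00665 mg/L.
Mass balance: 0.13·8.96 = 0.26·Cₑ + 8.7·0.00665.
Cₑ = (1.165 − 0.05785) / 0.26 = 4.257 mg/L.

4.26 mg/L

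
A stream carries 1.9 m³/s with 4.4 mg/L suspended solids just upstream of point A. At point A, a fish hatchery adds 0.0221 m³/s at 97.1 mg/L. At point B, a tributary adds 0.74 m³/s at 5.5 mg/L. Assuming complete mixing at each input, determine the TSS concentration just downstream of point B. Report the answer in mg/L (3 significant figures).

5.48 mg/L

After input A: C = (1.9·4.4 + 0.0221·97.1) / 1.922 = 5.466 mg/L.
After input B: C = (1.922·5.466 + 0.74·5.5) / 2.662 = 5.475 mg/L.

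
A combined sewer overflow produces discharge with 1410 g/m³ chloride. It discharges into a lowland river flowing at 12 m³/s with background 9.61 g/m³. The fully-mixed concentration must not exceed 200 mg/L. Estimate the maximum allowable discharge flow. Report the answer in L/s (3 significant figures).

Mass balance at complete mixing: C_std·(Q_w + Q_r) = Q_w·C_e + Q_r·C_b.
Rearranging, Q_w = Q_r·(C_std − C_b)/(C_e − C_std) = 12·(200 − 9.61) / (1410 − 200) = 1.888 m³/s.
= 1888 L/s.

1890 L/s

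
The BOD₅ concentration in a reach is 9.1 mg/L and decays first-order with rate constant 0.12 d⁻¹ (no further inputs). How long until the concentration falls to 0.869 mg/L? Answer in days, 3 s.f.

t = ln(C₀/C)/k = ln(9.1/0.869)/0.12 = 2.349/0.12 = 19.57 d.

19.6 d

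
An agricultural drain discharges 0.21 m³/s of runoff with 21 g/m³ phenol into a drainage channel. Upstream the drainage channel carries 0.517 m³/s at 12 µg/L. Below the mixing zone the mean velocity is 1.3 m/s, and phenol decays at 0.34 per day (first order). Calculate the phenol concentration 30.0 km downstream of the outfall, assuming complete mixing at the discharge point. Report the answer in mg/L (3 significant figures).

5.55 mg/L

12 µg/L = 0.012 mg/L.
After complete mixing, C₀ = (0.21·21 + 0.517·0.012) / 0.727 = 6.075 mg/L.
Travel time t = 3e+04 m / 1.3 m/s = 2.308e+04 s = 0.2671 d.
C = 6.075·exp(−0.34·0.2671) = 6.075·0.9132 = 5.547 mg/L.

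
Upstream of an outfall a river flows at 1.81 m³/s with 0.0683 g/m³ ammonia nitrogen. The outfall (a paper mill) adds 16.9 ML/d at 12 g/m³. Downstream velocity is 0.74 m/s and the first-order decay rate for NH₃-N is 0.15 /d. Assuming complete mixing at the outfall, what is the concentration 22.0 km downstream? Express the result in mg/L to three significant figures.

16.9 ML/d = 0.1956 m³/s.
After complete mixing, C₀ = (0.1956·12 + 1.81·0.0683) / 2.006 = 1.232 mg/L.
Travel time t = 2.2e+04 m / 0.74 m/s = 2.973e+04 s = 0.3441 d.
C = 1.232·exp(−0.15·0.3441) = 1.232·0.9497 = 1.17 mg/L.

1.17 mg/L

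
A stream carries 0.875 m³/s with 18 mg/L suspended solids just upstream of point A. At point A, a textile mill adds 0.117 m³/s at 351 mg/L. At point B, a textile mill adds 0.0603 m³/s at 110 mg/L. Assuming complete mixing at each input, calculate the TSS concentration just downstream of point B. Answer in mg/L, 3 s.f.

60.3 mg/L

After input A: C = (0.875·18 + 0.117·351) / 0.992 = 57.28 mg/L.
After input B: C = (0.992·57.28 + 0.0603·110) / 1.052 = 60.3 mg/L.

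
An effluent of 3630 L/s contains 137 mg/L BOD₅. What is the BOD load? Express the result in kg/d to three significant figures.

3630 L/s = 3.63 m³/s.
Mass flux = Q·C = 3.63 m³/s × 137 g/m³ = 497.3 g/s.
= 497.3 g/s × 86.4 = 4.297e+04 kg/d.

43000 kg/d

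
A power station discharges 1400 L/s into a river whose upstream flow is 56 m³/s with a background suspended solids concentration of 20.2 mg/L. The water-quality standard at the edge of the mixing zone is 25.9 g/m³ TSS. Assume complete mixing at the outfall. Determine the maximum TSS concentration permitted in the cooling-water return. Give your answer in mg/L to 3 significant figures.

1400 L/s = 1.4 m³/s.
Mass balance: 25.9·57.4 = 1.4·Cₑ + 56·20.2.
Cₑ = (1487 − 1131) / 1.4 = 253.9 mg/L.

254 mg/L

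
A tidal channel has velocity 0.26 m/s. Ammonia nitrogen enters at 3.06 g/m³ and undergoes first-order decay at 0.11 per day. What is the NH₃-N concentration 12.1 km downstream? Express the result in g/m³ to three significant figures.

Travel time t = 12.1 km / 0.26 m/s = 1.21e+04/0.26 = 4.654e+04 s = 0.5386 d.
First-order decay: C = 3.06·exp(−0.11·0.5386) = 3.06·0.9425 = 2.884 g/m³.

2.88 g/m³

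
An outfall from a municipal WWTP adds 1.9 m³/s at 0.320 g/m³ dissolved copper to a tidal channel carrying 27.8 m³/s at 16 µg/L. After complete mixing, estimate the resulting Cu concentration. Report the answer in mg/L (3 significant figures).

0.0354 mg/L

16 µg/L = 0.016 mg/L.
By mass balance at complete mixing, C = (1.9·0.32 + 27.8·0.016) / (1.9 + 27.8) = 1.053/29.7 = 0.03545 mg/L.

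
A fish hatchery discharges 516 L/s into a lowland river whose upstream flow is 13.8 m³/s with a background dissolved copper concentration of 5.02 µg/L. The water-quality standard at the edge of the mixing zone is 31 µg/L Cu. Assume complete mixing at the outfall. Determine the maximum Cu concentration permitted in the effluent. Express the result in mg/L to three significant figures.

0.726 mg/L

516 L/s = 0.516 m³/s.
5.02 µg/L = 0.00502 mg/L.
31 µg/L = 0.031 mg/L.
Mass balance: 0.031·14.32 = 0.516·Cₑ + 13.8·0.00502.
Cₑ = (0.4438 − 0.06928) / 0.516 = 0.7258 mg/L.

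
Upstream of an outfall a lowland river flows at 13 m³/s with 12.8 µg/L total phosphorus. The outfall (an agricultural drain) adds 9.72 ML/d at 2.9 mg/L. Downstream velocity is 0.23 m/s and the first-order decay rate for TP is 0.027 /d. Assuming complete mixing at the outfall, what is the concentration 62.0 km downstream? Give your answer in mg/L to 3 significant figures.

0.0345 mg/L

9.72 ML/d = 0.1125 m³/s.
12.8 µg/L = 0.0128 mg/L.
After complete mixing, C₀ = (0.1125·2.9 + 13·0.0128) / 13.11 = 0.03757 mg/L.
Travel time t = 6.2e+04 m / 0.23 m/s = 2.696e+05 s = 3.12 d.
C = 0.03757·exp(−0.027·3.12) = 0.03757·0.9192 = 0.03454 mg/L.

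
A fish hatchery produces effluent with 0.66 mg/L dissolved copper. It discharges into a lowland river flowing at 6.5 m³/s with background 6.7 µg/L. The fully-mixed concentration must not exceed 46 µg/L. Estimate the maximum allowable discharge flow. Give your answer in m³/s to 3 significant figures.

0.416 m³/s

6.7 µg/L = 0.0067 mg/L.
46 µg/L = 0.046 mg/L.
Mass balance at complete mixing: C_std·(Q_w + Q_r) = Q_w·C_e + Q_r·C_b.
Rearranging, Q_w = Q_r·(C_std − C_b)/(C_e − C_std) = 6.5·(0.046 − 0.0067) / (0.66 − 0.046) = 0.416 m³/s.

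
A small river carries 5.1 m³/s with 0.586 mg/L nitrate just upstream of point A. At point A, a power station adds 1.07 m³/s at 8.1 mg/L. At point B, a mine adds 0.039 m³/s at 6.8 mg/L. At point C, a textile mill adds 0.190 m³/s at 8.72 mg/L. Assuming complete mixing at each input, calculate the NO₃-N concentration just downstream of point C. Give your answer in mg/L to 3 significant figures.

2.12 mg/L

After input A: C = (5.1·0.586 + 1.07·8.1) / 6.17 = 1.889 mg/L.
After input B: C = (6.17·1.889 + 0.039·6.8) / 6.209 = 1.92 mg/L.
After input C: C = (6.209·1.92 + 0.19·8.72) / 6.399 = 2.122 mg/L.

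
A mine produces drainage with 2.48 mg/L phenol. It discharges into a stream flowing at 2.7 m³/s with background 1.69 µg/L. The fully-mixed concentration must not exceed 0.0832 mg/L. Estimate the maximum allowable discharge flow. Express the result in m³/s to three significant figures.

1.69 µg/L = 0.00169 mg/L.
Mass balance at complete mixing: C_std·(Q_w + Q_r) = Q_w·C_e + Q_r·C_b.
Rearranging, Q_w = Q_r·(C_std − C_b)/(C_e − C_std) = 2.7·(0.0832 − 0.00169) / (2.48 − 0.0832) = 0.09182 m³/s.

0.0918 m³/s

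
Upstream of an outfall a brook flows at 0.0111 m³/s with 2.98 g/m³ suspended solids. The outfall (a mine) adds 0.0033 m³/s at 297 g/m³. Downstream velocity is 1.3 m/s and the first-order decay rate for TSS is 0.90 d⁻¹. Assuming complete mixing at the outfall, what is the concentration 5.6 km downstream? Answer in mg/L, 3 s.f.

After complete mixing, C₀ = (0.0033·297 + 0.0111·2.98) / 0.0144 = 70.36 mg/L.
Travel time t = 5600 m / 1.3 m/s = 4308 s = 0.04986 d.
C = 70.36·exp(−0.90·0.04986) = 70.36·0.9561 = 67.27 mg/L.

67.3 mg/L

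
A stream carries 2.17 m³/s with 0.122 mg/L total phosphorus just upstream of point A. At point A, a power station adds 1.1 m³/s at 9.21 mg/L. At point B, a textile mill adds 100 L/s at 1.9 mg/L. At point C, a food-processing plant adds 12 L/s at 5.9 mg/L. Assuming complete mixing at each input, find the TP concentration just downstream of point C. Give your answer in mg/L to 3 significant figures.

After input A: C = (2.17·0.122 + 1.1·9.21) / 3.27 = 3.179 mg/L.
100 L/s = 0.1 m³/s.
After input B: C = (3.27·3.179 + 0.1·1.9) / 3.37 = 3.141 mg/L.
12 L/s = 0.012 m³/s.
After input C: C = (3.37·3.141 + 0.012·5.9) / 3.382 = 3.151 mg/L.

3.15 mg/L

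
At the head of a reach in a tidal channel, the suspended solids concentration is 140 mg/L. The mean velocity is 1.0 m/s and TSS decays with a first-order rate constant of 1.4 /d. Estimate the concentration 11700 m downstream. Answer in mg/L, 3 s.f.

Travel time t = 11700 m / 1.0 m/s = 1.17e+04/1.0 = 1.17e+04 s = 0.1354 d.
First-order decay: C = 140·exp(−1.4·0.1354) = 140·0.8273 = 115.8 mg/L.

116 mg/L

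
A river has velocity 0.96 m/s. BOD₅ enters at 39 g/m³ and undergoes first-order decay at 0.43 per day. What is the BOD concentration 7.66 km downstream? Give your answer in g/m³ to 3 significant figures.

Travel time t = 7.66 km / 0.96 m/s = 7660/0.96 = 7979 s = 0.09235 d.
First-order decay: C = 39·exp(−0.43·0.09235) = 39·0.9611 = 37.48 g/m³.

37.5 g/m³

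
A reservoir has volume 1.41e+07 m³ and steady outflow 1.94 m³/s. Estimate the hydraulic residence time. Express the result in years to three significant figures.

Q = 1.94 m³/s × 3.156e+07 s/yr = 6.122e+07 m³/yr.
Hydraulic residence time τ = V/Q = 1.41e+07/6.122e+07 = 0.2303 yr.

0.230 yr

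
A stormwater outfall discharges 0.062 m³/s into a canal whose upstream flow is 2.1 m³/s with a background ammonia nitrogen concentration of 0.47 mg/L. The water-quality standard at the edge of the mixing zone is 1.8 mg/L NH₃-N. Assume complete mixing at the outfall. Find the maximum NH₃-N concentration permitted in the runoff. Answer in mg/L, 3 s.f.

46.8 mg/L

Mass balance: 1.8·2.162 = 0.062·Cₑ + 2.1·0.47.
Cₑ = (3.892 − 0.987) / 0.062 = 46.85 mg/L.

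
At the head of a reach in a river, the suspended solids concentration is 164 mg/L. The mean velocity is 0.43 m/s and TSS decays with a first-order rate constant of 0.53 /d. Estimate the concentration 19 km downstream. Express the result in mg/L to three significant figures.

Travel time t = 19 km / 0.43 m/s = 1.9e+04/0.43 = 4.419e+04 s = 0.5114 d.
First-order decay: C = 164·exp(−0.53·0.5114) = 164·0.7626 = 125.1 mg/L.

125 mg/L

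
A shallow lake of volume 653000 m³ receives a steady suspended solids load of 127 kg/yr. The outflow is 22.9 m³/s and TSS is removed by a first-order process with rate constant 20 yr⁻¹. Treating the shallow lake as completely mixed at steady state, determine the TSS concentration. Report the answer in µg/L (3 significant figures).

0.173 µg/L

Outflow Q = 22.9 m³/s × 3.156e+07 s/yr = 7.227e+08 m³/yr.
Steady-state CSTR mass balance: W = Q·C + k·V·C, so C = W/(Q + kV).
Q + kV = 7.227e+08 + 20·653000 = 7.357e+08 m³/yr.
C = 127/7.357e+08 = 1.726e-07 kg/m³ = 0.0001726 mg/L = 0.1726 µg/L.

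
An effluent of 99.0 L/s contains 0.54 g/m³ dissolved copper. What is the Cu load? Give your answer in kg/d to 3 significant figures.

4.62 kg/d

99.0 L/s = 0.099 m³/s.
Mass flux = Q·C = 0.099 m³/s × 0.54 g/m³ = 0.05346 g/s.
= 0.05346 g/s × 86.4 = 4.619 kg/d.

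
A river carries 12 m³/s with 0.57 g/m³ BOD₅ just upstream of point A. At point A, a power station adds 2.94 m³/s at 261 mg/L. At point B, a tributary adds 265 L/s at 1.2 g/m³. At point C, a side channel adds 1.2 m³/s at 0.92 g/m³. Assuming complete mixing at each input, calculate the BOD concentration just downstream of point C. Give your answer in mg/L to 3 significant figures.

47.3 mg/L

After input A: C = (12·0.57 + 2.94·261) / 14.94 = 51.82 mg/L.
265 L/s = 0.265 m³/s.
After input B: C = (14.94·51.82 + 0.265·1.2) / 15.21 = 50.94 mg/L.
After input C: C = (15.21·50.94 + 1.2·0.92) / 16.41 = 47.28 mg/L.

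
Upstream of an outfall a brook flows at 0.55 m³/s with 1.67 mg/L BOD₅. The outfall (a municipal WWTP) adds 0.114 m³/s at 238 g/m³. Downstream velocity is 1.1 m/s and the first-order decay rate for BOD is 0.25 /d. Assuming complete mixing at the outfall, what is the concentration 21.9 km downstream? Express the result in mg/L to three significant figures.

39.9 mg/L

After complete mixing, C₀ = (0.114·238 + 0.55·1.67) / 0.664 = 42.24 mg/L.
Travel time t = 2.19e+04 m / 1.1 m/s = 1.991e+04 s = 0.2304 d.
C = 42.24·exp(−0.25·0.2304) = 42.24·0.944 = 39.88 mg/L.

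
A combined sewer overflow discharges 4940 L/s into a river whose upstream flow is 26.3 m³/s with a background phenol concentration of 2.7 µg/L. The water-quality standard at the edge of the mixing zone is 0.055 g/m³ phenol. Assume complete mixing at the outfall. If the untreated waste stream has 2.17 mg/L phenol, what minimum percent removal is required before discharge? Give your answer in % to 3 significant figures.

84.6 %

4940 L/s = 4.94 m³/s.
2.7 µg/L = 0.0027 mg/L.
Mass balance: 0.055·31.24 = 4.94·Cₑ + 26.3·0.0027.
Cₑ = (1.718 − 0.07101) / 4.94 = 0.3334 mg/L.
Required removal = 1 − 0.3334/2.17 = 84.63 %.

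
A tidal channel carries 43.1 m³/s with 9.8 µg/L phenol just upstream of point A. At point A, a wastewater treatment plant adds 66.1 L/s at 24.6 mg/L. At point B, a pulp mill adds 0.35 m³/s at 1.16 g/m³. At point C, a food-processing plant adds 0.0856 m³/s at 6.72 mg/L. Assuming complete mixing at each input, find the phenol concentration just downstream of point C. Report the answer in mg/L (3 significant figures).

9.8 µg/L = 0.0098 mg/L.
66.1 L/s = 0.0661 m³/s.
After input A: C = (43.1·0.0098 + 0.0661·24.6) / 43.17 = 0.04745 mg/L.
After input B: C = (43.17·0.04745 + 0.35·1.16) / 43.52 = 0.0564 mg/L.
After input C: C = (43.52·0.0564 + 0.0856·6.72) / 43.6 = 0.06949 mg/L.

0.0695 mg/L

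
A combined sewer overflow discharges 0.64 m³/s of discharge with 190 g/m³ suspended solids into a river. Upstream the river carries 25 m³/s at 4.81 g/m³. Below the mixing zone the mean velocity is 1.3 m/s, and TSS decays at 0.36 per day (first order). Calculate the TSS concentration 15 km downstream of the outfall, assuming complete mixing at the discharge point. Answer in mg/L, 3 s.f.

After complete mixing, C₀ = (0.64·190 + 25·4.81) / 25.64 = 9.433 mg/L.
Travel time t = 1.5e+04 m / 1.3 m/s = 1.154e+04 s = 0.1335 d.
C = 9.433·exp(−0.36·0.1335) = 9.433·0.9531 = 8.99 mg/L.

8.99 mg/L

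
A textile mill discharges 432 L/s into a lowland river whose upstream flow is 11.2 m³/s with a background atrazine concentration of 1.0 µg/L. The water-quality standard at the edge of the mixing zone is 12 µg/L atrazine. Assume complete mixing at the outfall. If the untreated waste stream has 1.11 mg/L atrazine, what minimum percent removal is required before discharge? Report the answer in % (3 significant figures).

432 L/s = 0.432 m³/s.
1.0 µg/L = 0.001 mg/L.
12 µg/L = 0.012 mg/L.
Mass balance: 0.012·11.63 = 0.432·Cₑ + 11.2·0.001.
Cₑ = (0.1396 − 0.0112) / 0.432 = 0.2972 mg/L.
Required removal = 1 − 0.2972/1.11 = 73.23 %.

73.2 %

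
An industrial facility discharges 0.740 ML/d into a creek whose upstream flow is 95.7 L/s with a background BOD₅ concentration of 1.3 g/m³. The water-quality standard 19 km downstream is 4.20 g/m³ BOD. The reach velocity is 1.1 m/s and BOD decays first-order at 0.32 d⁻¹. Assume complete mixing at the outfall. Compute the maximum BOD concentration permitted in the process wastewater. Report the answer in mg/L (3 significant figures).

0.740 ML/d = 0.008565 m³/s.
95.7 L/s = 0.0957 m³/s.
Travel time to the compliance point: t = 1.9e+04/1.1 = 1.727e+04 s = 0.1999 d; decay factor exp(−0.32·0.1999) = 0.938.
So the concentration just after mixing may be at most 4.2/0.938 = 4.477 mg/L.
Mass balance: 4.477·0.1043 = 0.008565·Cₑ + 0.0957·1.3.
Cₑ = (0.4668 − 0.1244) / 0.008565 = 39.98 mg/L.

40.0 mg/L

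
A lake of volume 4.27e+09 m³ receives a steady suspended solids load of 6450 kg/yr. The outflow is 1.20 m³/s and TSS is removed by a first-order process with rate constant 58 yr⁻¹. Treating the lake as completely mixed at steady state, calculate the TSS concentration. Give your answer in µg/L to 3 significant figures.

Outflow Q = 1.20 m³/s × 3.156e+07 s/yr = 3.787e+07 m³/yr.
Steady-state CSTR mass balance: W = Q·C + k·V·C, so C = W/(Q + kV).
Q + kV = 3.787e+07 + 58·4.27e+09 = 2.477e+11 m³/yr.
C = 6450/2.477e+11 = 2.604e-08 kg/m³ = 2.604e-05 mg/L = 0.02604 µg/L.

0.0260 µg/L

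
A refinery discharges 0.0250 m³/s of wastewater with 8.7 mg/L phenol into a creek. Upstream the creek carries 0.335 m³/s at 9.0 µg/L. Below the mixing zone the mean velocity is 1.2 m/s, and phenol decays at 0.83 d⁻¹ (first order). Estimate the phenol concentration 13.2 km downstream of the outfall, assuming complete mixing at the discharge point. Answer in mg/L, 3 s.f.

0.551 mg/L

9.0 µg/L = 0.009 mg/L.
After complete mixing, C₀ = (0.025·8.7 + 0.335·0.009) / 0.36 = 0.6125 mg/L.
Travel time t = 1.32e+04 m / 1.2 m/s = 1.1e+04 s = 0.1273 d.
C = 0.6125·exp(−0.83·0.1273) = 0.6125·0.8997 = 0.5511 mg/L.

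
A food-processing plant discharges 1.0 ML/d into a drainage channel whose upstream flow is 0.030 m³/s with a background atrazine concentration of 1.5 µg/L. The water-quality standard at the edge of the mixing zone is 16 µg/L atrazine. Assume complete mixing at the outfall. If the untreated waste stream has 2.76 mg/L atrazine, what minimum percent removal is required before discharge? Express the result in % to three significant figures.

1.0 ML/d = 0.01157 m³/s.
1.5 µg/L = 0.0015 mg/L.
16 µg/L = 0.016 mg/L.
Mass balance: 0.016·0.04157 = 0.01157·Cₑ + 0.03·0.0015.
Cₑ = (0.0006652 − 4.5e-05) / 0.01157 = 0.05358 mg/L.
Required removal = 1 − 0.05358/2.76 = 98.06 %.

98.1 %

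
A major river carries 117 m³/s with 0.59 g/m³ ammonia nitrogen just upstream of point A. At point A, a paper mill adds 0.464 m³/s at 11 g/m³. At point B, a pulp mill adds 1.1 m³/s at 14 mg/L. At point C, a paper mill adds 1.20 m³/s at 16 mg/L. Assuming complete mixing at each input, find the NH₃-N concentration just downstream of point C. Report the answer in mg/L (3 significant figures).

After input A: C = (117·0.59 + 0.464·11) / 117.5 = 0.6311 mg/L.
After input B: C = (117.5·0.6311 + 1.1·14) / 118.6 = 0.7552 mg/L.
After input C: C = (118.6·0.7552 + 1.2·16) / 119.8 = 0.9079 mg/L.

0.908 mg/L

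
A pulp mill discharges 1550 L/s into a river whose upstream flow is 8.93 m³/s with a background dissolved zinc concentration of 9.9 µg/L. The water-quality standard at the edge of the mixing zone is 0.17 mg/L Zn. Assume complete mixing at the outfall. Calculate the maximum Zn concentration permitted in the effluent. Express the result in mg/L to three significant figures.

1.09 mg/L

1550 L/s = 1.55 m³/s.
9.9 µg/L = 0.0099 mg/L.
Mass balance: 0.17·10.48 = 1.55·Cₑ + 8.93·0.0099.
Cₑ = (1.782 − 0.08841) / 1.55 = 1.092 mg/L.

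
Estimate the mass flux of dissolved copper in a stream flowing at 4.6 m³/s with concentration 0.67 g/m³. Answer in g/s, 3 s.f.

Mass flux = Q·C = 4.6 m³/s × 0.67 g/m³ = 3.082 g/s.

3.08 g/s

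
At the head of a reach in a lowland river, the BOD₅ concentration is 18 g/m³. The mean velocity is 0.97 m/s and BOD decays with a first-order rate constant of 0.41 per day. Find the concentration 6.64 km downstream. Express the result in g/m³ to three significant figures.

17.4 g/m³

Travel time t = 6.64 km / 0.97 m/s = 6640/0.97 = 6845 s = 0.07923 d.
First-order decay: C = 18·exp(−0.41·0.07923) = 18·0.968 = 17.42 g/m³.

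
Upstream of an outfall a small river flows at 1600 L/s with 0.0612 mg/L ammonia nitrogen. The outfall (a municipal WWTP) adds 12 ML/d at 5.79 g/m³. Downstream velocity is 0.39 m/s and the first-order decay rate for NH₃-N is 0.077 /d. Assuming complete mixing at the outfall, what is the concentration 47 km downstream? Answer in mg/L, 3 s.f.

12 ML/d = 0.1389 m³/s.
1600 L/s = 1.6 m³/s.
After complete mixing, C₀ = (0.1389·5.79 + 1.6·0.0612) / 1.739 = 0.5188 mg/L.
Travel time t = 4.7e+04 m / 0.39 m/s = 1.205e+05 s = 1.395 d.
C = 0.5188·exp(−0.077·1.395) = 0.5188·0.8982 = 0.4659 mg/L.

0.466 mg/L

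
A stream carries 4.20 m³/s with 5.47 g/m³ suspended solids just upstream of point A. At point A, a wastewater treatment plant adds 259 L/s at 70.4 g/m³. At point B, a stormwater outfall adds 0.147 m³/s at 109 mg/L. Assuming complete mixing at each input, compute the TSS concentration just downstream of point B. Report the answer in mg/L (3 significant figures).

259 L/s = 0.259 m³/s.
After input A: C = (4.2·5.47 + 0.259·70.4) / 4.459 = 9.241 mg/L.
After input B: C = (4.459·9.241 + 0.147·109) / 4.606 = 12.43 mg/L.

12.4 mg/L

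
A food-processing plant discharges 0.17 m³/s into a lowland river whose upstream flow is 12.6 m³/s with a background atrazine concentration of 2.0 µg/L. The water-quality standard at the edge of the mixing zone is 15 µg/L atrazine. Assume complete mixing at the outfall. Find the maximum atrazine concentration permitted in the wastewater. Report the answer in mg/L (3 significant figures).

2.0 µg/L = 0.002 mg/L.
15 µg/L = 0.015 mg/L.
Mass balance: 0.015·12.77 = 0.17·Cₑ + 12.6·0.002.
Cₑ = (0.1915 − 0.0252) / 0.17 = 0.9785 mg/L.

0.979 mg/L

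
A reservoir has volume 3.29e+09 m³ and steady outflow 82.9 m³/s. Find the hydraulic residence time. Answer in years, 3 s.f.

1.26 yr

Q = 82.9 m³/s × 3.156e+07 s/yr = 2.616e+09 m³/yr.
Hydraulic residence time τ = V/Q = 3.29e+09/2.616e+09 = 1.258 yr.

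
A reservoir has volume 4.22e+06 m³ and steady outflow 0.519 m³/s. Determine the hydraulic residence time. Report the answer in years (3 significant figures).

0.258 yr

Q = 0.519 m³/s × 3.156e+07 s/yr = 1.638e+07 m³/yr.
Hydraulic residence time τ = V/Q = 4.22e+06/1.638e+07 = 0.2577 yr.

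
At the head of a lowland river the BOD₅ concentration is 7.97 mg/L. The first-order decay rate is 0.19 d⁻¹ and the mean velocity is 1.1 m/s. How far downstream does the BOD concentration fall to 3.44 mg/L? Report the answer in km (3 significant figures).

From C = C₀·e^(−kt), t = ln(C₀/C)/k = ln(7.97/3.44)/0.19 = 0.8402/0.19 = 4.422 d.
Distance = v·t = 1.1 m/s × 3.821e+05 s = 4.203e+05 m = 420.3 km.

420 km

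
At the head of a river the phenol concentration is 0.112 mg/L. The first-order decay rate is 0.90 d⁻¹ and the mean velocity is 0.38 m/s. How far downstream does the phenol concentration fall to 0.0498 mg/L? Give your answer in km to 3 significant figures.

29.6 km

From C = C₀·e^(−kt), t = ln(C₀/C)/k = ln(0.112/0.0498)/0.90 = 0.8105/0.90 = 0.9005 d.
Distance = v·t = 0.38 m/s × 7.781e+04 s = 2.957e+04 m = 29.57 km.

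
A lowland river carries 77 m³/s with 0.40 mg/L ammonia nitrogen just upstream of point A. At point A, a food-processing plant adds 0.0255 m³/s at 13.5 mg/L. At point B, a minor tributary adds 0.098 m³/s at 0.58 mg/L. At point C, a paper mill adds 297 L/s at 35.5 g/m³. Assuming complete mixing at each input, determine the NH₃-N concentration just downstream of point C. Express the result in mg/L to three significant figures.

0.539 mg/L

After input A: C = (77·0.4 + 0.0255·13.5) / 77.03 = 0.4043 mg/L.
After input B: C = (77.03·0.4043 + 0.098·0.58) / 77.12 = 0.4046 mg/L.
297 L/s = 0.297 m³/s.
After input C: C = (77.12·0.4046 + 0.297·35.5) / 77.42 = 0.5392 mg/L.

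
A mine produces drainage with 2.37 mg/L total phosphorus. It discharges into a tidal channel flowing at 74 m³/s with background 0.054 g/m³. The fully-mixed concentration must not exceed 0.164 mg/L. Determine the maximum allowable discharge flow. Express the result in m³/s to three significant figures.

Mass balance at complete mixing: C_std·(Q_w + Q_r) = Q_w·C_e + Q_r·C_b.
Rearranging, Q_w = Q_r·(C_std − C_b)/(C_e − C_std) = 74·(0.164 − 0.054) / (2.37 − 0.164) = 3.69 m³/s.

3.69 m³/s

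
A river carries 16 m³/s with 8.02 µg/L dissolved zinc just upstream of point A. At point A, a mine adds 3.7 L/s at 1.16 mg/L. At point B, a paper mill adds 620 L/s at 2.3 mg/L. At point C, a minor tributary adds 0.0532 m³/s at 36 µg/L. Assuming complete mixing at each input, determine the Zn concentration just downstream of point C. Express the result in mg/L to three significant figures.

0.0936 mg/L

8.02 µg/L = 0.00802 mg/L.
3.7 L/s = 0.0037 m³/s.
After input A: C = (16·0.00802 + 0.0037·1.16) / 16 = 0.008286 mg/L.
620 L/s = 0.62 m³/s.
After input B: C = (16·0.008286 + 0.62·2.3) / 16.62 = 0.09376 mg/L.
36 µg/L = 0.036 mg/L.
After input C: C = (16.62·0.09376 + 0.0532·0.036) / 16.68 = 0.09357 mg/L.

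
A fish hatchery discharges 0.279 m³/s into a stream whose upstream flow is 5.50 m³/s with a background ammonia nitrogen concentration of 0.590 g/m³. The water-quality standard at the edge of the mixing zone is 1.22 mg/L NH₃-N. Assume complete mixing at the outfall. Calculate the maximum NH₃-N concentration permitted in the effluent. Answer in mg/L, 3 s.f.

13.6 mg/L

Mass balance: 1.22·5.779 = 0.279·Cₑ + 5.5·0.59.
Cₑ = (7.05 − 3.245) / 0.279 = 13.64 mg/L.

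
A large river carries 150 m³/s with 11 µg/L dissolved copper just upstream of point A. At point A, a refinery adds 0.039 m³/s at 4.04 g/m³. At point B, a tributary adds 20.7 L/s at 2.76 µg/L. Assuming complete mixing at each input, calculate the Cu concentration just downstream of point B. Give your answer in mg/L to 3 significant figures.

0.0120 mg/L

11 µg/L = 0.011 mg/L.
After input A: C = (150·0.011 + 0.039·4.04) / 150 = 0.01205 mg/L.
20.7 L/s = 0.0207 m³/s.
2.76 µg/L = 0.00276 mg/L.
After input B: C = (150·0.01205 + 0.0207·0.00276) / 150.1 = 0.01205 mg/L.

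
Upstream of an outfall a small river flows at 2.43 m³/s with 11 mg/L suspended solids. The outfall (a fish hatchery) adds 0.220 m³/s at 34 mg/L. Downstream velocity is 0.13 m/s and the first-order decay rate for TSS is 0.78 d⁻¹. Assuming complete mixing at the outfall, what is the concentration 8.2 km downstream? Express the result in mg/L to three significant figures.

After complete mixing, C₀ = (0.22·34 + 2.43·11) / 2.65 = 12.91 mg/L.
Travel time t = 8200 m / 0.13 m/s = 6.308e+04 s = 0.7301 d.
C = 12.91·exp(−0.78·0.7301) = 12.91·0.5658 = 7.305 mg/L.

7.30 mg/L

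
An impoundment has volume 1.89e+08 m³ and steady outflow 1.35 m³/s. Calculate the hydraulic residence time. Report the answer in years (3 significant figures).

4.44 yr

Q = 1.35 m³/s × 3.156e+07 s/yr = 4.26e+07 m³/yr.
Hydraulic residence time τ = V/Q = 1.89e+08/4.26e+07 = 4.436 yr.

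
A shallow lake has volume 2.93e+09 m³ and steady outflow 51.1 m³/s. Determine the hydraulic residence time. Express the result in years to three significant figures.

1.82 yr

Q = 51.1 m³/s × 3.156e+07 s/yr = 1.613e+09 m³/yr.
Hydraulic residence time τ = V/Q = 2.93e+09/1.613e+09 = 1.817 yr.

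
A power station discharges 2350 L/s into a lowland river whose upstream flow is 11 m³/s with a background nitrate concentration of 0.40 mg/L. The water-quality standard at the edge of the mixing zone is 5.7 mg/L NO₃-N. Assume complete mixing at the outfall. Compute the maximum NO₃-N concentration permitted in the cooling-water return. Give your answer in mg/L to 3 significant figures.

2350 L/s = 2.35 m³/s.
Mass balance: 5.7·13.35 = 2.35·Cₑ + 11·0.4.
Cₑ = (76.09 − 4.4) / 2.35 = 30.51 mg/L.

30.5 mg/L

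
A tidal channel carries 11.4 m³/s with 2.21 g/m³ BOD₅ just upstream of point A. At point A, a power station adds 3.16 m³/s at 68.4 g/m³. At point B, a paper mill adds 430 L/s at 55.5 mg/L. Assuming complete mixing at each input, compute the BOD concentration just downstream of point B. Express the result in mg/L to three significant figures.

17.7 mg/L

After input A: C = (11.4·2.21 + 3.16·68.4) / 14.56 = 16.58 mg/L.
430 L/s = 0.43 m³/s.
After input B: C = (14.56·16.58 + 0.43·55.5) / 14.99 = 17.69 mg/L.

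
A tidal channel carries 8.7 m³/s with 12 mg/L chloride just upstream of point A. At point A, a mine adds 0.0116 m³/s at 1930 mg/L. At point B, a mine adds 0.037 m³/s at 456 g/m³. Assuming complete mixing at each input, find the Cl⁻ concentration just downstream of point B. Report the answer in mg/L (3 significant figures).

16.4 mg/L

After input A: C = (8.7·12 + 0.0116·1930) / 8.712 = 14.55 mg/L.
After input B: C = (8.712·14.55 + 0.037·456) / 8.749 = 16.42 mg/L.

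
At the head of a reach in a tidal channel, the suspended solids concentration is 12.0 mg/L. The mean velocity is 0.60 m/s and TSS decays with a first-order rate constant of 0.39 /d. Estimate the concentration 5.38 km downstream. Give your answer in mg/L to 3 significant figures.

Travel time t = 5.38 km / 0.60 m/s = 5380/0.60 = 8967 s = 0.1038 d.
First-order decay: C = 12.0·exp(−0.39·0.1038) = 12.0·0.9603 = 11.52 mg/L.

11.5 mg/L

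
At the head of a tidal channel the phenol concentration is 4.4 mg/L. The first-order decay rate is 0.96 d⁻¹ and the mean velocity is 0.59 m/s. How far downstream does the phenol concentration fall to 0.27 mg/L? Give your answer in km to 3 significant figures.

148 km

From C = C₀·e^(−kt), t = ln(C₀/C)/k = ln(4.4/0.27)/0.96 = 2.791/0.96 = 2.907 d.
Distance = v·t = 0.59 m/s × 2.512e+05 s = 1.482e+05 m = 148.2 km.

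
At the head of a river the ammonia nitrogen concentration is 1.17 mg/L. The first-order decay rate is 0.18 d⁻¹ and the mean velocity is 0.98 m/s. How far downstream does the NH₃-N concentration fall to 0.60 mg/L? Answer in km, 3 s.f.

314 km

From C = C₀·e^(−kt), t = ln(C₀/C)/k = ln(1.17/0.60)/0.18 = 0.6678/0.18 = 3.71 d.
Distance = v·t = 0.98 m/s × 3.206e+05 s = 3.141e+05 m = 314.1 km.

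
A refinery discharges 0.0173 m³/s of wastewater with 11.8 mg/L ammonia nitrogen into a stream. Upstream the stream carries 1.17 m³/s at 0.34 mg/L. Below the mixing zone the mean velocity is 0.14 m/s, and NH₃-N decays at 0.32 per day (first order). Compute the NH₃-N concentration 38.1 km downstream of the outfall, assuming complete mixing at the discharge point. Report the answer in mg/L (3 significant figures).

0.185 mg/L

After complete mixing, C₀ = (0.0173·11.8 + 1.17·0.34) / 1.187 = 0.507 mg/L.
Travel time t = 3.81e+04 m / 0.14 m/s = 2.721e+05 s = 3.15 d.
C = 0.507·exp(−0.32·3.15) = 0.507·0.365 = 0.185 mg/L.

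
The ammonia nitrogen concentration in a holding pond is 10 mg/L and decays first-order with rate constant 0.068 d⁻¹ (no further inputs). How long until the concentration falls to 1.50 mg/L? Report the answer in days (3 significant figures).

27.9 d

t = ln(C₀/C)/k = ln(10/1.50)/0.068 = 1.897/0.068 = 27.9 d.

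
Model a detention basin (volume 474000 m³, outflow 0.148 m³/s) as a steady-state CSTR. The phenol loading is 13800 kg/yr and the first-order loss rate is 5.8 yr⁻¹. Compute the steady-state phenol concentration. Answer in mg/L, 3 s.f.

1.86 mg/L

Outflow Q = 0.148 m³/s × 3.156e+07 s/yr = 4.671e+06 m³/yr.
Steady-state CSTR mass balance: W = Q·C + k·V·C, so C = W/(Q + kV).
Q + kV = 4.671e+06 + 5.8·474000 = 7.42e+06 m³/yr.
C = 13800/7.42e+06 = 0.00186 kg/m³ = 1.86 mg/L.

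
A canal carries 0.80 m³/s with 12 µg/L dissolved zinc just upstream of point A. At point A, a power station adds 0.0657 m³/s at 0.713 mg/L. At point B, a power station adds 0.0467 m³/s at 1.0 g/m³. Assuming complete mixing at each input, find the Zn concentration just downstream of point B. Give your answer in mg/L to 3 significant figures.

0.113 mg/L

12 µg/L = 0.012 mg/L.
After input A: C = (0.8·0.012 + 0.0657·0.713) / 0.8657 = 0.0652 mg/L.
After input B: C = (0.8657·0.0652 + 0.0467·1) / 0.9124 = 0.113 mg/L.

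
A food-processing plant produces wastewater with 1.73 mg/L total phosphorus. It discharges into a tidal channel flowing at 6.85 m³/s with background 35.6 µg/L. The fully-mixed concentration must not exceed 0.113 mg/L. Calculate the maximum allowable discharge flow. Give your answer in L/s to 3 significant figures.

328 L/s

35.6 µg/L = 0.0356 mg/L.
Mass balance at complete mixing: C_std·(Q_w + Q_r) = Q_w·C_e + Q_r·C_b.
Rearranging, Q_w = Q_r·(C_std − C_b)/(C_e − C_std) = 6.85·(0.113 − 0.0356) / (1.73 − 0.113) = 0.3279 m³/s.
= 327.9 L/s.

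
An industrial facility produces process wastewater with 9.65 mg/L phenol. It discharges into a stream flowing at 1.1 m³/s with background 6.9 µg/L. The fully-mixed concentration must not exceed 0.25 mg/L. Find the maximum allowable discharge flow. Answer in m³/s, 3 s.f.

0.0284 m³/s

6.9 µg/L = 0.0069 mg/L.
Mass balance at complete mixing: C_std·(Q_w + Q_r) = Q_w·C_e + Q_r·C_b.
Rearranging, Q_w = Q_r·(C_std − C_b)/(C_e − C_std) = 1.1·(0.25 − 0.0069) / (9.65 − 0.25) = 0.02845 m³/s.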